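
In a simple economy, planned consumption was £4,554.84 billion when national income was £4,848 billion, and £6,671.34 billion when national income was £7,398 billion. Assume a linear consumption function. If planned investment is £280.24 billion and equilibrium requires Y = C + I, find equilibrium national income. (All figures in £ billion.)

Y = 4772

MPC = (6671.34 − 4554.84)/(7398 − 4848) = 2116.5/2550 = 0.83
a = 4554.84 − 0.83(4848) = 531
Equilibrium: Y = 531 + 0.83Y + 280.24
0.17Y = 811.24, so Y = 811.24/0.17 = 4772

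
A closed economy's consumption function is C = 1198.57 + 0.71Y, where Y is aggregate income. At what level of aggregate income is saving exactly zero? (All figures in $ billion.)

Y = 4133

At break-even, C = Y: 1198.57 + 0.71Y = Y
0.29Y = 1198.57, so Y = 1198.57/0.29 = 4133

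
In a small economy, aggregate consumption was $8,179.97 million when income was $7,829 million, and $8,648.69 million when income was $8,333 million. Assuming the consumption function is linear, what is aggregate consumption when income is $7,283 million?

MPC = (8648.69 − 8179.97)/(8333 − 7829) = 468.72/504 = 0.93
a = 8179.97 − 0.93(7829) = 8179.97 − 7280.97 = 899
C = 899 + 0.93(7283) = 899 + 6773.19 = 7672.19

C = 7672.19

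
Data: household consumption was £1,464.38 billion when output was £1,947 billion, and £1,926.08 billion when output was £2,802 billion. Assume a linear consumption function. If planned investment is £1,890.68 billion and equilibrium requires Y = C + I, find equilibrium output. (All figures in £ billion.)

MPC = (1926.08 − 1464.38)/(2802 − 1947) = 461.7/855 = 0.54
a = 1464.38 − 0.54(1947) = 413
Equilibrium: Y = 413 + 0.54Y + 1890.68
0.46Y = 2303.68, so Y = 2303.68/0.46 = 5008

Y = 5008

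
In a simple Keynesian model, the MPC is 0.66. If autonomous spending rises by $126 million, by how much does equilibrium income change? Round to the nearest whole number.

ΔY ≈ 371

The multiplier is 1/(1 − MPC) = 1/0.34.
ΔY = 126/0.34 = 370.59 ≈ 371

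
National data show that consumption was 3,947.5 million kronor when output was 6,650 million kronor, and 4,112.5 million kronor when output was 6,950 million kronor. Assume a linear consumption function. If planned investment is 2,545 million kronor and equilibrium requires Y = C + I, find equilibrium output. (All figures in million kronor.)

Y = 6300

MPC = (4112.5 − 3947.5)/(6950 − 6650) = 165/300 = 0.55
a = 3947.5 − 0.55(6650) = 290
Equilibrium: Y = 290 + 0.55Y + 2545
0.45Y = 2835, so Y = 2835/0.45 = 6300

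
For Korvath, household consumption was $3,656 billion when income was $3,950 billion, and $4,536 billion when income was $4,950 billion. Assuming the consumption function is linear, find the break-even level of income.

MPC = (4536 − 3656)/(4950 − 3950) = 880/1000 = 0.88
a = 3656 − 0.88(3950) = 3656 − 3476 = 180
Break-even: Y = a/(1−MPC) = 180/0.12 = 1500

Y = 1500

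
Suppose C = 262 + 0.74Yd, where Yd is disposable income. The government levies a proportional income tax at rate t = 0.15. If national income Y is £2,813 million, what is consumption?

Yd = (1 − 0.15)(2813) = 0.85(2813) = 2391.05
C = 262 + 0.74(2391.05) = 262 + 1769.377 = 2031.377

C = 2031.377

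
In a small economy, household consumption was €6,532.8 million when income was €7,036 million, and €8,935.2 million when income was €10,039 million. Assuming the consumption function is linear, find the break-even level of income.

MPC = (8935.2 − 6532.8)/(10039 − 7036) = 2402.4/3003 = 0.8
a = 6532.8 − 0.8(7036) = 6532.8 − 5628.8 = 904
Break-even: Y = a/(1−MPC) = 904/0.2 = 4520

Y = 4520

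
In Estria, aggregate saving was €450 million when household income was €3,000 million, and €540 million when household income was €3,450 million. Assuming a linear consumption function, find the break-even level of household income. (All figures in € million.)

MPS = ΔS/ΔY = (540 − 450)/(3450 − 3000) = 90/450 = 0.2
MPC = 1 − MPS = 0.8
From S(3000) = 450: −a + 0.2(3000) = 450, so a = 600 − 450 = 150
Break-even (S = 0): Y = a/MPS = 150/0.2 = 750

Y = 750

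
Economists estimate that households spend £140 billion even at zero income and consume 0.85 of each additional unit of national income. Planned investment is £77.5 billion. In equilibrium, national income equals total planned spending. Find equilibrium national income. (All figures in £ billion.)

Y = C + I = 140 + 0.85Y + 77.5
Y − 0.85Y = 217.5
0.15Y = 217.5, so Y = 217.5/0.15 = 1450

Y = 1450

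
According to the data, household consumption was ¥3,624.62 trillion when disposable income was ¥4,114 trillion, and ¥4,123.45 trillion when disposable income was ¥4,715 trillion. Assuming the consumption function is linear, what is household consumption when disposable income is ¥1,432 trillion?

C = 1398.56

MPC = (4123.45 − 3624.62)/(4715 − 4114) = 498.83/601 = 0.83
a = 3624.62 − 0.83(4114) = 3624.62 − 3414.62 = 210
C = 210 + 0.83(1432) = 210 + 1188.56 = 1398.56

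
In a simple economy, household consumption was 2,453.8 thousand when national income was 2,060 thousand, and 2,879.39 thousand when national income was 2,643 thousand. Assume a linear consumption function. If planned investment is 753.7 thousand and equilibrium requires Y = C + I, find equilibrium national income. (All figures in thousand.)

Y = 6310

MPC = (2879.39 − 2453.8)/(2643 − 2060) = 425.59/583 = 0.73
a = 2453.8 − 0.73(2060) = 950
Equilibrium: Y = 950 + 0.73Y + 753.7
0.27Y = 1703.7, so Y = 1703.7/0.27 = 6310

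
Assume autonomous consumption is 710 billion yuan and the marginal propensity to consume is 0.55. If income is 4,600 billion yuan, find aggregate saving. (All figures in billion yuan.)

S = 1360

C = 710 + 0.55(4600) = 710 + 2530 = 3240
S = Y − C = 4600 − 3240 = 1360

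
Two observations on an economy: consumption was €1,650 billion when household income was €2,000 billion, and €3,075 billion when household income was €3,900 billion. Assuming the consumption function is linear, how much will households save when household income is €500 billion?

S = -25

MPC = (3075 − 1650)/(3900 − 2000) = 1425/1900 = 0.75
a = 1650 − 0.75(2000) = 1650 − 1500 = 150
C = 150 + 0.75(500) = 525
S = 500 − 525 = -25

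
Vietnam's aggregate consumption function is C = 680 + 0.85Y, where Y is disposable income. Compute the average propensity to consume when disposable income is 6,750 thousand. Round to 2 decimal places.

C = 680 + 0.85(6750) = 6417.5
APC = C/Y = 6417.5/6750 = 0.95

APC = 0.95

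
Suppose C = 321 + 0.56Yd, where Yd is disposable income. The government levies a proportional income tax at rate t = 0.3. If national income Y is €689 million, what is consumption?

C = 591.088

Yd = (1 − 0.3)(689) = 0.7(689) = 482.3
C = 321 + 0.56(482.3) = 321 + 270.088 = 591.088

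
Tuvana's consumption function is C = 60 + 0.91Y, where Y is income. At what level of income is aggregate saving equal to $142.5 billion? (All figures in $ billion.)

Y = 2250

S = Y − C = -60 + 0.09Y
-60 + 0.09Y = 142.5, so 0.09Y = 202.5 and Y = 2250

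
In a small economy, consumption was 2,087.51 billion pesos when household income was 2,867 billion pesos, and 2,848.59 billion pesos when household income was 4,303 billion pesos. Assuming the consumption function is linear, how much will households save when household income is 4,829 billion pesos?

S = 1701.63

MPC = (2848.59 − 2087.51)/(4303 − 2867) = 761.08/1436 = 0.53
a = 2087.51 − 0.53(2867) = 2087.51 − 1519.51 = 568
C = 568 + 0.53(4829) = 3127.37
S = 4829 − 3127.37 = 1701.63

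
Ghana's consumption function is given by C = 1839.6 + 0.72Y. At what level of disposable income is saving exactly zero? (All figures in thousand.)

Y = 6570

At break-even, C = Y: 1839.6 + 0.72Y = Y
0.28Y = 1839.6, so Y = 1839.6/0.28 = 6570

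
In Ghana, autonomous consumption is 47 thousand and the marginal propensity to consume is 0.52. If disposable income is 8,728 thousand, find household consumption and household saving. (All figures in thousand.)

C = 4585.56; S = 4142.44

C = 47 + 0.52(8728) = 47 + 4538.56 = 4585.56
S = Y − C = 8728 − 4585.56 = 4142.44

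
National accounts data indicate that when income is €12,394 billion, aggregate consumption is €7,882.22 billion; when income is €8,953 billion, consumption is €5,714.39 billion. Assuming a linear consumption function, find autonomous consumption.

MPC = ΔC/ΔY = (7882.22 − 5714.39)/(12394 − 8953) = 2167.83/3441 = 0.63
a = C − MPC·Y = 5714.39 − 0.63(8953) = 5714.39 − 5640.39 = 74

a = 74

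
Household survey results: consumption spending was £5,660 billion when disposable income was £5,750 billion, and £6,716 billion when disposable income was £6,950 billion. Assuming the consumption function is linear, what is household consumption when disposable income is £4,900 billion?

C = 4912

MPC = (6716 − 5660)/(6950 − 5750) = 1056/1200 = 0.88
a = 5660 − 0.88(5750) = 5660 − 5060 = 600
C = 600 + 0.88(4900) = 600 + 4312 = 4912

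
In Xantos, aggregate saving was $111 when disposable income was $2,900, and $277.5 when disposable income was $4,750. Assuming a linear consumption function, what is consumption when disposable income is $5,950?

C = 5564.5

MPS = ΔS/ΔY = (277.5 − 111)/(4750 − 2900) = 166.5/1850 = 0.09
MPC = 1 − MPS = 0.91
Autonomous saving = 111 − 0.09(2900) = -150, so a = 150
C = 150 + 0.91(5950) = 150 + 5414.5 = 5564.5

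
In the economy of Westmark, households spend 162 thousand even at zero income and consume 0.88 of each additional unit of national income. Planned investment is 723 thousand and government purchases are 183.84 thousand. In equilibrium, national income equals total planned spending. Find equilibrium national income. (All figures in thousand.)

Y = C + I + G = 162 + 0.88Y + 723 + 183.84
Y − 0.88Y = 1068.84
0.12Y = 1068.84, so Y = 1068.84/0.12 = 8907

Y = 8907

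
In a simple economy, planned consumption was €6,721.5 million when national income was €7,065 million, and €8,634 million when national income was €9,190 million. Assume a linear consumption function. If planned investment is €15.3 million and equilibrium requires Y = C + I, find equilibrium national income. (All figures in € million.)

MPC = (8634 − 6721.5)/(9190 − 7065) = 1912.5/2125 = 0.9
a = 6721.5 − 0.9(7065) = 363
Equilibrium: Y = 363 + 0.9Y + 15.3
0.1Y = 378.3, so Y = 378.3/0.1 = 3783

Y = 3783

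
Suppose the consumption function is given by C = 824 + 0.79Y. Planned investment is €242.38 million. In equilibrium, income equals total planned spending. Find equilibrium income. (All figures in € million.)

Y = C + I = 824 + 0.79Y + 242.38
Y − 0.79Y = 1066.38
0.21Y = 1066.38, so Y = 1066.38/0.21 = 5078

Y = 5078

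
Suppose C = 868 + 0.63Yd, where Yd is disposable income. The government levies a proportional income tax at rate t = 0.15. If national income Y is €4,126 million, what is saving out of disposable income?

S = 429.627

Yd = (1 − 0.15)(4126) = 0.85(4126) = 3507.1
C = 868 + 0.63(3507.1) = 868 + 2209.473 = 3077.473
S = Yd − C = 3507.1 − 3077.473 = 429.627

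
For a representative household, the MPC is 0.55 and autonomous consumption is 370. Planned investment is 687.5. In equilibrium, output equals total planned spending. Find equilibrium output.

Y = C + I = 370 + 0.55Y + 687.5
Y − 0.55Y = 1057.5
0.45Y = 1057.5, so Y = 1057.5/0.45 = 2350

Y = 2350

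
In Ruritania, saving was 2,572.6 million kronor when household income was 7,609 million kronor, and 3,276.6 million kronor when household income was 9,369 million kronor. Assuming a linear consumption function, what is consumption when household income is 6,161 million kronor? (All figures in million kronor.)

MPS = ΔS/ΔY = (3276.6 − 2572.6)/(9369 − 7609) = 704/1760 = 0.4
MPC = 1 − MPS = 0.6
Autonomous saving = 2572.6 − 0.4(7609) = -471, so a = 471
C = 471 + 0.6(6161) = 471 + 3696.6 = 4167.6

C = 4167.6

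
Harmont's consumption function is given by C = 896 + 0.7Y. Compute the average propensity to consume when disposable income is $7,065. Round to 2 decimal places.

APC = 0.83

C = 896 + 0.7(7065) = 5841.5
APC = C/Y = 5841.5/7065 = 0.83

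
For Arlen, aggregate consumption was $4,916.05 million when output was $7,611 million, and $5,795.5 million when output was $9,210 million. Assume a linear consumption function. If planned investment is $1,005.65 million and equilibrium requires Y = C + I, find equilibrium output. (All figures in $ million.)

Y = 3857

MPC = (5795.5 − 4916.05)/(9210 − 7611) = 879.45/1599 = 0.55
a = 4916.05 − 0.55(7611) = 730
Equilibrium: Y = 730 + 0.55Y + 1005.65
0.45Y = 1735.65, so Y = 1735.65/0.45 = 3857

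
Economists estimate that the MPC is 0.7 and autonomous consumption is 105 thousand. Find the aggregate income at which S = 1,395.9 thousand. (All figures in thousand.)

S = Y − C = -105 + 0.3Y
-105 + 0.3Y = 1395.9, so 0.3Y = 1500.9 and Y = 5003

Y = 5003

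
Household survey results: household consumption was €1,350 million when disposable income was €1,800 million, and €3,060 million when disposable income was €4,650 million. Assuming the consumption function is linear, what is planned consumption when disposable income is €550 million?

C = 600

MPC = (3060 − 1350)/(4650 − 1800) = 1710/2850 = 0.6
a = 1350 − 0.6(1800) = 1350 − 1080 = 270
C = 270 + 0.6(550) = 270 + 330 = 600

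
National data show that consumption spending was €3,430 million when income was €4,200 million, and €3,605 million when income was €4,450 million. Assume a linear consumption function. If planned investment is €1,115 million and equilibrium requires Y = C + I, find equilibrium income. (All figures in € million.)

MPC = (3605 − 3430)/(4450 − 4200) = 175/250 = 0.7
a = 3430 − 0.7(4200) = 490
Equilibrium: Y = 490 + 0.7Y + 1115
0.3Y = 1605, so Y = 1605/0.3 = 5350

Y = 5350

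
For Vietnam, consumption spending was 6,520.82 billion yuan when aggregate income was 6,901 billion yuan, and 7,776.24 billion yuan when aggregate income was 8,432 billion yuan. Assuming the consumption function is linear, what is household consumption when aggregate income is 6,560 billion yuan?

MPC = (7776.24 − 6520.82)/(8432 − 6901) = 1255.42/1531 = 0.82
a = 6520.82 − 0.82(6901) = 6520.82 − 5658.82 = 862
C = 862 + 0.82(6560) = 862 + 5379.2 = 6241.2

C = 6241.2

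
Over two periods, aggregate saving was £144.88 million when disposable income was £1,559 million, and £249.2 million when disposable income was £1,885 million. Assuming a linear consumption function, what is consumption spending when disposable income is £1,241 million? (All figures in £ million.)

C = 1197.88

MPS = ΔS/ΔY = (249.2 − 144.88)/(1885 − 1559) = 104.32/326 = 0.32
MPC = 1 − MPS = 0.68
Autonomous saving = 144.88 − 0.32(1559) = -354, so a = 354
C = 354 + 0.68(1241) = 354 + 843.88 = 1197.88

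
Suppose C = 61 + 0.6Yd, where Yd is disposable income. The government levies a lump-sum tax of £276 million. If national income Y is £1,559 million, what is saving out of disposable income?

Yd = Y − T = 1559 − 276 = 1283
C = 61 + 0.6(1283) = 61 + 769.8 = 830.8
S = Yd − C = 1283 − 830.8 = 452.2

S = 452.2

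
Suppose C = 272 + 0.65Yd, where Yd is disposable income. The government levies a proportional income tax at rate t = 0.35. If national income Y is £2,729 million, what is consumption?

Yd = (1 − 0.35)(2729) = 0.65(2729) = 1773.85
C = 272 + 0.65(1773.85) = 272 + 1153.0025 = 1425.0025

C = 1425.0025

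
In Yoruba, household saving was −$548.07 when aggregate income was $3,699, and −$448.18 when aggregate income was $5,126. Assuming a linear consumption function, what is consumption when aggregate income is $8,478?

C = 8691.54

MPS = ΔS/ΔY = (-448.18 − (-548.07))/(5126 − 3699) = 99.89/1427 = 0.07
MPC = 1 − MPS = 0.93
Autonomous saving = -548.07 − 0.07(3699) = -807, so a = 807
C = 807 + 0.93(8478) = 807 + 7884.54 = 8691.54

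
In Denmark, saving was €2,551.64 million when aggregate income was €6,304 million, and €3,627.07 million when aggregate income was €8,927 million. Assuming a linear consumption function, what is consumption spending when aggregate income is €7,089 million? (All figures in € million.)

MPS = ΔS/ΔY = (3627.07 − 2551.64)/(8927 − 6304) = 1075.43/2623 = 0.41
MPC = 1 − MPS = 0.59
Autonomous saving = 2551.64 − 0.41(6304) = -33, so a = 33
C = 33 + 0.59(7089) = 33 + 4182.51 = 4215.51

C = 4215.51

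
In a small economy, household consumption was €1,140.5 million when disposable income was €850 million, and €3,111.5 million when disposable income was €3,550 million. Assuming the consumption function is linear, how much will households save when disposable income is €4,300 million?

MPC = (3111.5 − 1140.5)/(3550 − 850) = 1971/2700 = 0.73
a = 1140.5 − 0.73(850) = 1140.5 − 620.5 = 520
C = 520 + 0.73(4300) = 3659
S = 4300 − 3659 = 641

S = 641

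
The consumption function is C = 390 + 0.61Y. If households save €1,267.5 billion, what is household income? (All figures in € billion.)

S = Y − C = -390 + 0.39Y
-390 + 0.39Y = 1267.5, so 0.39Y = 1657.5 and Y = 4250

Y = 4250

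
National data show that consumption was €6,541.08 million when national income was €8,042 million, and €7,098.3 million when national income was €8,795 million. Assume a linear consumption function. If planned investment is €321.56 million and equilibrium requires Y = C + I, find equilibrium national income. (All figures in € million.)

Y = 3506

MPC = (7098.3 − 6541.08)/(8795 − 8042) = 557.22/753 = 0.74
a = 6541.08 − 0.74(8042) = 590
Equilibrium: Y = 590 + 0.74Y + 321.56
0.26Y = 911.56, so Y = 911.56/0.26 = 3506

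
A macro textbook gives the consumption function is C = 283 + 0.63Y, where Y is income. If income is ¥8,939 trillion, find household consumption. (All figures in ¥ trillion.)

C = 5914.57

C = 283 + 0.63(8939) = 283 + 5631.57 = 5914.57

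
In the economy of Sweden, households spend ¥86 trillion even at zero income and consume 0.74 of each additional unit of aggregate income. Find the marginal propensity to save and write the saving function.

MPS = 1 − MPC = 1 − 0.74 = 0.26
S = Y − C = -86 + 0.26Y

MPS = 0.26; S = -86 + 0.26Y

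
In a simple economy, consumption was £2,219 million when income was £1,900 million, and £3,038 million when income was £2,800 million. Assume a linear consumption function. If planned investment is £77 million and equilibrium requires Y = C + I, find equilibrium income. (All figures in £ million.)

Y = 6300

MPC = (3038 − 2219)/(2800 − 1900) = 819/900 = 0.91
a = 2219 − 0.91(1900) = 490
Equilibrium: Y = 490 + 0.91Y + 77
0.09Y = 567, so Y = 567/0.09 = 6300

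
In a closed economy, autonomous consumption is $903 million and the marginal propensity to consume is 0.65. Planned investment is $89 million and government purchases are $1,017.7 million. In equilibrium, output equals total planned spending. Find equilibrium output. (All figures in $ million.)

Y = 5742

Y = C + I + G = 903 + 0.65Y + 89 + 1017.7
Y − 0.65Y = 2009.7
0.35Y = 2009.7, so Y = 2009.7/0.35 = 5742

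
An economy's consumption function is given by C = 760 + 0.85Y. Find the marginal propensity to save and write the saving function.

MPS = 1 − MPC = 1 − 0.85 = 0.15
S = Y − C = -760 + 0.15Y

MPS = 0.15; S = -760 + 0.15Y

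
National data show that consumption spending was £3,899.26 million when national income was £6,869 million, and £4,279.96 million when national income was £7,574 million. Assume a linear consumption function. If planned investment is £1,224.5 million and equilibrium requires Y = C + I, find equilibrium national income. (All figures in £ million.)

Y = 3075

MPC = (4279.96 − 3899.26)/(7574 − 6869) = 380.7/705 = 0.54
a = 3899.26 − 0.54(6869) = 190
Equilibrium: Y = 190 + 0.54Y + 1224.5
0.46Y = 1414.5, so Y = 1414.5/0.46 = 3075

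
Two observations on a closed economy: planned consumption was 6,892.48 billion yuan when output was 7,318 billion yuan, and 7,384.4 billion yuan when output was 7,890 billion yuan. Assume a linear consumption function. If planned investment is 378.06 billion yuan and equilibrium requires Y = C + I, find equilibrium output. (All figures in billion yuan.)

Y = 6979

MPC = (7384.4 − 6892.48)/(7890 − 7318) = 491.92/572 = 0.86
a = 6892.48 − 0.86(7318) = 599
Equilibrium: Y = 599 + 0.86Y + 378.06
0.14Y = 977.06, so Y = 977.06/0.14 = 6979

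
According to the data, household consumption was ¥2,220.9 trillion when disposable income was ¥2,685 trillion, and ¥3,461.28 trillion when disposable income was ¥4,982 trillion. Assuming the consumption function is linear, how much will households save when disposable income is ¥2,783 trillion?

MPC = (3461.28 − 2220.9)/(4982 − 2685) = 1240.38/2297 = 0.54
a = 2220.9 − 0.54(2685) = 2220.9 − 1449.9 = 771
C = 771 + 0.54(2783) = 2273.82
S = 2783 − 2273.82 = 509.18

S = 509.18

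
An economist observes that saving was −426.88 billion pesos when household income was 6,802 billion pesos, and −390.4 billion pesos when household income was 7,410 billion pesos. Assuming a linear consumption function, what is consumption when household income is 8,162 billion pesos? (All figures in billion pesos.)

MPS = ΔS/ΔY = (-390.4 − (-426.88))/(7410 − 6802) = 36.48/608 = 0.06
MPC = 1 − MPS = 0.94
Autonomous saving = -426.88 − 0.06(6802) = -835, so a = 835
C = 835 + 0.94(8162) = 835 + 7672.28 = 8507.28

C = 8507.28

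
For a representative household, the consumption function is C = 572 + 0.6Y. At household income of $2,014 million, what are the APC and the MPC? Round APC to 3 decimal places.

APC = 0.884; MPC = 0.6

MPC = 0.6 (the slope of the consumption function)
C = 572 + 0.6(2014) = 1780.4, so APC = 1780.4/2014 = 0.884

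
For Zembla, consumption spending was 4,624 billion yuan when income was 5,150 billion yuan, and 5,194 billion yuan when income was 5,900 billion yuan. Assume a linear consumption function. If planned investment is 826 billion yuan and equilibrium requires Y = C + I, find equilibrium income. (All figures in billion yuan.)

MPC = (5194 − 4624)/(5900 − 5150) = 570/750 = 0.76
a = 4624 − 0.76(5150) = 710
Equilibrium: Y = 710 + 0.76Y + 826
0.24Y = 1536, so Y = 1536/0.24 = 6400

Y = 6400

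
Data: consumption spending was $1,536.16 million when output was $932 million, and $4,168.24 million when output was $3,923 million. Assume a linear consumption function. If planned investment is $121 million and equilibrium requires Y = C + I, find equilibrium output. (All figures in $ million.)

MPC = (4168.24 − 1536.16)/(3923 − 932) = 2632.08/2991 = 0.88
a = 1536.16 − 0.88(932) = 716
Equilibrium: Y = 716 + 0.88Y + 121
0.12Y = 837, so Y = 837/0.12 = 6975

Y = 6975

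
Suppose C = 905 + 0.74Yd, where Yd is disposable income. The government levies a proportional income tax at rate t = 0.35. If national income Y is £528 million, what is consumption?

C = 1158.968

Yd = (1 − 0.35)(528) = 0.65(528) = 343.2
C = 905 + 0.74(343.2) = 905 + 253.968 = 1158.968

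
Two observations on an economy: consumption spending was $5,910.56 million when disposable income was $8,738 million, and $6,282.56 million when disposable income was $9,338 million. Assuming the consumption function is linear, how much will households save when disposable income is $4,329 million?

MPC = (6282.56 − 5910.56)/(9338 − 8738) = 372/600 = 0.62
a = 5910.56 − 0.62(8738) = 5910.56 − 5417.56 = 493
C = 493 + 0.62(4329) = 3176.98
S = 4329 − 3176.98 = 1152.02

S = 1152.02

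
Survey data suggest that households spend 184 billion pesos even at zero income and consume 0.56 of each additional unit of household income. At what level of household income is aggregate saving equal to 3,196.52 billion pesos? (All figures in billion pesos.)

S = Y − C = -184 + 0.44Y
-184 + 0.44Y = 3196.52, so 0.44Y = 3380.52 and Y = 7683

Y = 7683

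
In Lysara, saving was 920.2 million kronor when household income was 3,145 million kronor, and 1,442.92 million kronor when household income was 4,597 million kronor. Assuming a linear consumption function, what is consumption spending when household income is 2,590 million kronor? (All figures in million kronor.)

MPS = ΔS/ΔY = (1442.92 − 920.2)/(4597 − 3145) = 522.72/1452 = 0.36
MPC = 1 − MPS = 0.64
Autonomous saving = 920.2 − 0.36(3145) = -212, so a = 212
C = 212 + 0.64(2590) = 212 + 1657.6 = 1869.6

C = 1869.6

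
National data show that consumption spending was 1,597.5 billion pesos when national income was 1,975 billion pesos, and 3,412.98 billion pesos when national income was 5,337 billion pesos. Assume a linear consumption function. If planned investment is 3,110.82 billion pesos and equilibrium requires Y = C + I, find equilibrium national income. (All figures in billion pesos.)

Y = 7917

MPC = (3412.98 − 1597.5)/(5337 − 1975) = 1815.48/3362 = 0.54
a = 1597.5 − 0.54(1975) = 531
Equilibrium: Y = 531 + 0.54Y + 3110.82
0.46Y = 3641.82, so Y = 3641.82/0.46 = 7917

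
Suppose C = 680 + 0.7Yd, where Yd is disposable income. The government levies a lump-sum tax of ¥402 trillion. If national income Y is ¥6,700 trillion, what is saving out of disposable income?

S = 1209.4

Yd = Y − T = 6700 − 402 = 6298
C = 680 + 0.7(6298) = 680 + 4408.6 = 5088.6
S = Yd − C = 6298 − 5088.6 = 1209.4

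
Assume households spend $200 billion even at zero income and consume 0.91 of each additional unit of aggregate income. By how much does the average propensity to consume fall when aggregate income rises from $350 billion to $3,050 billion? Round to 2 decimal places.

At Y = 350: C = 200 + 0.91(350) = 518.5, APC = 518.5/350 = 1.481
At Y = 3050: C = 2975.5, APC = 2975.5/3050 = 0.976
Fall in APC = 1.481 − 0.976 = 0.505 ≈ 0.51

ΔAPC = 0.51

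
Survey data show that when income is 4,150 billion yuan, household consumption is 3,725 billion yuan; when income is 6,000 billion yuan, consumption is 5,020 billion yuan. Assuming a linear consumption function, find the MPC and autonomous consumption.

MPC = 0.7; a = 820

MPC = ΔC/ΔY = (5020 − 3725)/(6000 − 4150) = 1295/1850 = 0.7
a = C − MPC·Y = 3725 − 0.7(4150) = 3725 − 2905 = 820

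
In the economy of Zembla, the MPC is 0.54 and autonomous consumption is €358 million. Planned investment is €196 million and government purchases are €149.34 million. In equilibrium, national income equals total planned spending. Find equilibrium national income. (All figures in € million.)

Y = C + I + G = 358 + 0.54Y + 196 + 149.34
Y − 0.54Y = 703.34
0.46Y = 703.34, so Y = 703.34/0.46 = 1529

Y = 1529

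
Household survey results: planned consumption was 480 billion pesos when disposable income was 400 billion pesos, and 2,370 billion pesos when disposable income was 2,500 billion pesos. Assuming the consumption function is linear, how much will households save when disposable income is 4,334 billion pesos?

S = 313.4

MPC = (2370 − 480)/(2500 − 400) = 1890/2100 = 0.9
a = 480 − 0.9(400) = 480 − 360 = 120
C = 120 + 0.9(4334) = 4020.6
S = 4334 − 4020.6 = 313.4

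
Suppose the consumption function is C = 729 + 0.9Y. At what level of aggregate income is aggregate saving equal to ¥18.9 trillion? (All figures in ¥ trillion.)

S = Y − C = -729 + 0.1Y
-729 + 0.1Y = 18.9, so 0.1Y = 747.9 and Y = 7479

Y = 7479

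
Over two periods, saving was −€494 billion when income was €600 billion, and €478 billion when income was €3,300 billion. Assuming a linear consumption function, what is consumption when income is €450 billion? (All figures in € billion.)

MPS = ΔS/ΔY = (478 − (-494))/(3300 − 600) = 972/2700 = 0.36
MPC = 1 − MPS = 0.64
Autonomous saving = -494 − 0.36(600) = -710, so a = 710
C = 710 + 0.64(450) = 710 + 288 = 998

C = 998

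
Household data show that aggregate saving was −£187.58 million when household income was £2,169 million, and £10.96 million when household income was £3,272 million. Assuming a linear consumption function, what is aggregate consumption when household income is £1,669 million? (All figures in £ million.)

MPS = ΔS/ΔY = (10.96 − (-187.58))/(3272 − 2169) = 198.54/1103 = 0.18
MPC = 1 − MPS = 0.82
Autonomous saving = -187.58 − 0.18(2169) = -578, so a = 578
C = 578 + 0.82(1669) = 578 + 1368.58 = 1946.58

C = 1946.58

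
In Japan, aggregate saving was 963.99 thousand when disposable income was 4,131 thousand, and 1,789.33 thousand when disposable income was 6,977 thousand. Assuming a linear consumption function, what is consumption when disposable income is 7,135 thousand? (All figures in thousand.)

MPS = ΔS/ΔY = (1789.33 − 963.99)/(6977 − 4131) = 825.34/2846 = 0.29
MPC = 1 − MPS = 0.71
Autonomous saving = 963.99 − 0.29(4131) = -234, so a = 234
C = 234 + 0.71(7135) = 234 + 5065.85 = 5299.85

C = 5299.85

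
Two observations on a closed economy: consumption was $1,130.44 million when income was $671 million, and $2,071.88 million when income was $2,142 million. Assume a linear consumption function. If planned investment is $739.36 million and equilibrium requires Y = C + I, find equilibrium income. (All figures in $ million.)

Y = 4001

MPC = (2071.88 − 1130.44)/(2142 − 671) = 941.44/1471 = 0.64
a = 1130.44 − 0.64(671) = 701
Equilibrium: Y = 701 + 0.64Y + 739.36
0.36Y = 1440.36, so Y = 1440.36/0.36 = 4001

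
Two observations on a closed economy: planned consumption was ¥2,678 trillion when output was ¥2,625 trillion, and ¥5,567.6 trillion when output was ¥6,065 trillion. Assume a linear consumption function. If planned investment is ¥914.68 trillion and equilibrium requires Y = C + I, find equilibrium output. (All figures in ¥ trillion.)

MPC = (5567.6 − 2678)/(6065 − 2625) = 2889.6/3440 = 0.84
a = 2678 − 0.84(2625) = 473
Equilibrium: Y = 473 + 0.84Y + 914.68
0.16Y = 1387.68, so Y = 1387.68/0.16 = 8673

Y = 8673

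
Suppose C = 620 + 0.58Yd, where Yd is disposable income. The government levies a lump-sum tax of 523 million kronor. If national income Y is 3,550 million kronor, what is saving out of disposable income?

Yd = Y − T = 3550 − 523 = 3027
C = 620 + 0.58(3027) = 620 + 1755.66 = 2375.66
S = Yd − C = 3027 − 2375.66 = 651.34

S = 651.34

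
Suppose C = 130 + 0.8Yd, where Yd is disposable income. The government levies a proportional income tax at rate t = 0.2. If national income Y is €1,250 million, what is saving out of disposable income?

S = 70

Yd = (1 − 0.2)(1250) = 0.8(1250) = 1000
C = 130 + 0.8(1000) = 130 + 800 = 930
S = Yd − C = 1000 − 930 = 70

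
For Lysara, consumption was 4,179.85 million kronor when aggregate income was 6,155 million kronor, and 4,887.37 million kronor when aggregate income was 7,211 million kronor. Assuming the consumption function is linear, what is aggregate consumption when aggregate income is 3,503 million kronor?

C = 2403.01

MPC = (4887.37 − 4179.85)/(7211 − 6155) = 707.52/1056 = 0.67
a = 4179.85 − 0.67(6155) = 4179.85 − 4123.85 = 56
C = 56 + 0.67(3503) = 56 + 2347.01 = 2403.01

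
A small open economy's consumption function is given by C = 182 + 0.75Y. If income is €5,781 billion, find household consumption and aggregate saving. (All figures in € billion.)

C = 4517.75; S = 1263.25

C = 182 + 0.75(5781) = 182 + 4335.75 = 4517.75
S = Y − C = 5781 − 4517.75 = 1263.25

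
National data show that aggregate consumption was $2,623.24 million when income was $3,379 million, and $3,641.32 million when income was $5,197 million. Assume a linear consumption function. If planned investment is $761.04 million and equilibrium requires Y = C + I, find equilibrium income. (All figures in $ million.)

Y = 3391

MPC = (3641.32 − 2623.24)/(5197 − 3379) = 1018.08/1818 = 0.56
a = 2623.24 − 0.56(3379) = 731
Equilibrium: Y = 731 + 0.56Y + 761.04
0.44Y = 1492.04, so Y = 1492.04/0.44 = 3391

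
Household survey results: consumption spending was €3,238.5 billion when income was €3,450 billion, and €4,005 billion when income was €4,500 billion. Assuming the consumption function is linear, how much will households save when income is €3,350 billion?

MPC = (4005 − 3238.5)/(4500 − 3450) = 766.5/1050 = 0.73
a = 3238.5 − 0.73(3450) = 3238.5 − 2518.5 = 720
C = 720 + 0.73(3350) = 3165.5
S = 3350 − 3165.5 = 184.5

S = 184.5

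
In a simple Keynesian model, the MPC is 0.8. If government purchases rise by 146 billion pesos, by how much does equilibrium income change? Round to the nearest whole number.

The multiplier is 1/(1 − MPC) = 1/0.2.
ΔY = 146/0.2 = 730.00 ≈ 730

ΔY ≈ 730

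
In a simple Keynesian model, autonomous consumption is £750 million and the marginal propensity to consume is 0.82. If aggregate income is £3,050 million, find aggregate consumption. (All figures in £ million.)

C = 750 + 0.82(3050) = 750 + 2501 = 3251

C = 3251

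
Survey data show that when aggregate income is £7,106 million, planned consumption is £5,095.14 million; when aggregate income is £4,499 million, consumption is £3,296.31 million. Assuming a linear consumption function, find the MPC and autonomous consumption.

MPC = ΔC/ΔY = (5095.14 − 3296.31)/(7106 − 4499) = 1798.83/2607 = 0.69
a = C − MPC·Y = 3296.31 − 0.69(4499) = 3296.31 − 3104.31 = 192

MPC = 0.69; a = 192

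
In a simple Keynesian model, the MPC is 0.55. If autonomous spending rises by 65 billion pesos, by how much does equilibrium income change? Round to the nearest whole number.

The multiplier is 1/(1 − MPC) = 1/0.45.
ΔY = 65/0.45 = 144.44 ≈ 144

ΔY ≈ 144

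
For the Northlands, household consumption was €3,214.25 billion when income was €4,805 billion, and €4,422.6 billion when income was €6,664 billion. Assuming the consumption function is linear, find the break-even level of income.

Y = 260

MPC = (4422.6 − 3214.25)/(6664 − 4805) = 1208.35/1859 = 0.65
a = 3214.25 − 0.65(4805) = 3214.25 − 3123.25 = 91
Break-even: Y = a/(1−MPC) = 91/0.35 = 260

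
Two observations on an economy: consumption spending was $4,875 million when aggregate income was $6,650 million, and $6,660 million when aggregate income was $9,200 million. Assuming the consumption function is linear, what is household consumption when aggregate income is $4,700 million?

C = 3510

MPC = (6660 − 4875)/(9200 − 6650) = 1785/2550 = 0.7
a = 4875 − 0.7(6650) = 4875 − 4655 = 220
C = 220 + 0.7(4700) = 220 + 3290 = 3510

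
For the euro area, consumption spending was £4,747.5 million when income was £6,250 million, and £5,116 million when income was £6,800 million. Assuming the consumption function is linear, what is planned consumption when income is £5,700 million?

MPC = (5116 − 4747.5)/(6800 − 6250) = 368.5/550 = 0.67
a = 4747.5 − 0.67(6250) = 4747.5 − 4187.5 = 560
C = 560 + 0.67(5700) = 560 + 3819 = 4379

C = 4379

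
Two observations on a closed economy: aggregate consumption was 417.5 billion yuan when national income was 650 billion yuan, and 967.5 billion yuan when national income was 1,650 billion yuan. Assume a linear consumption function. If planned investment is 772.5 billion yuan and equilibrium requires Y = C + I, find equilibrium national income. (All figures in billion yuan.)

MPC = (967.5 − 417.5)/(1650 − 650) = 550/1000 = 0.55
a = 417.5 − 0.55(650) = 60
Equilibrium: Y = 60 + 0.55Y + 772.5
0.45Y = 832.5, so Y = 832.5/0.45 = 1850

Y = 1850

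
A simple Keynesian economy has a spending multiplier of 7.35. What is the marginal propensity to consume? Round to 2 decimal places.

k = 1/(1 − MPC), so 1 − MPC = 1/k = 1/7.35 = 0.1361
MPC = 1 − 0.1361 = 0.86

MPC = 0.86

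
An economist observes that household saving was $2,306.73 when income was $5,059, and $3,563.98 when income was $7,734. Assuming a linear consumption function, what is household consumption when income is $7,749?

C = 4177.97

MPS = ΔS/ΔY = (3563.98 − 2306.73)/(7734 − 5059) = 1257.25/2675 = 0.47
MPC = 1 − MPS = 0.53
Autonomous saving = 2306.73 − 0.47(5059) = -71, so a = 71
C = 71 + 0.53(7749) = 71 + 4106.97 = 4177.97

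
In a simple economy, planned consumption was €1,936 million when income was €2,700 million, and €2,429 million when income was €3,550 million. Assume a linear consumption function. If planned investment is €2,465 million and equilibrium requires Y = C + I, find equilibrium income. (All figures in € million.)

MPC = (2429 − 1936)/(3550 − 2700) = 493/850 = 0.58
a = 1936 − 0.58(2700) = 370
Equilibrium: Y = 370 + 0.58Y + 2465
0.42Y = 2835, so Y = 2835/0.42 = 6750

Y = 6750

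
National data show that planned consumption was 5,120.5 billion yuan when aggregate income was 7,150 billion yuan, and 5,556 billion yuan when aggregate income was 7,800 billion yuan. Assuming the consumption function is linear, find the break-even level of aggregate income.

Y = 1000

MPC = (5556 − 5120.5)/(7800 − 7150) = 435.5/650 = 0.67
a = 5120.5 − 0.67(7150) = 5120.5 − 4790.5 = 330
Break-even: Y = a/(1−MPC) = 330/0.33 = 1000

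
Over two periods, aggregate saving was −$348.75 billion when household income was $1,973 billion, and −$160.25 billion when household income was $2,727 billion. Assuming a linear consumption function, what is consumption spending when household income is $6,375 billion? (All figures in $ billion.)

C = 5623.25

MPS = ΔS/ΔY = (-160.25 − (-348.75))/(2727 − 1973) = 188.5/754 = 0.25
MPC = 1 − MPS = 0.75
Autonomous saving = -348.75 − 0.25(1973) = -842, so a = 842
C = 842 + 0.75(6375) = 842 + 4781.25 = 5623.25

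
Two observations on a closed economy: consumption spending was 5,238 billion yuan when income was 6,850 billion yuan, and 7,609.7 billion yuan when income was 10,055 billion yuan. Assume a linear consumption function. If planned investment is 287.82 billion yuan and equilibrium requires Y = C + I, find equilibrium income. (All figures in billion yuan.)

Y = 1757

MPC = (7609.7 − 5238)/(10055 − 6850) = 2371.7/3205 = 0.74
a = 5238 − 0.74(6850) = 169
Equilibrium: Y = 169 + 0.74Y + 287.82
0.26Y = 456.82, so Y = 456.82/0.26 = 1757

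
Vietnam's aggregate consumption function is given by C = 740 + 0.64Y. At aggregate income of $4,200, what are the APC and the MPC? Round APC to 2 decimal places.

APC = 0.82; MPC = 0.64

MPC = 0.64 (the slope of the consumption function)
C = 740 + 0.64(4200) = 3428, so APC = 3428/4200 = 0.82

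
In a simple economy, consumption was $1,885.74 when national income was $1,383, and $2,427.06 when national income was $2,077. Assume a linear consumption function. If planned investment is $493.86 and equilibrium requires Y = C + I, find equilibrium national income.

Y = 5913

MPC = (2427.06 − 1885.74)/(2077 − 1383) = 541.32/694 = 0.78
a = 1885.74 − 0.78(1383) = 807
Equilibrium: Y = 807 + 0.78Y + 493.86
0.22Y = 1300.86, so Y = 1300.86/0.22 = 5913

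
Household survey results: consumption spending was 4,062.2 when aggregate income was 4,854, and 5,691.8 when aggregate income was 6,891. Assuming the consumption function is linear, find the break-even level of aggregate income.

Y = 895

MPC = (5691.8 − 4062.2)/(6891 − 4854) = 1629.6/2037 = 0.8
a = 4062.2 − 0.8(4854) = 4062.2 − 3883.2 = 179
Break-even: Y = a/(1−MPC) = 179/0.2 = 895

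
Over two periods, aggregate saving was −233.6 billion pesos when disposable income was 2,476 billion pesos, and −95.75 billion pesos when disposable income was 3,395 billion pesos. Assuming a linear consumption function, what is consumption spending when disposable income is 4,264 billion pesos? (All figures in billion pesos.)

C = 4229.4

MPS = ΔS/ΔY = (-95.75 − (-233.6))/(3395 − 2476) = 137.85/919 = 0.15
MPC = 1 − MPS = 0.85
Autonomous saving = -233.6 − 0.15(2476) = -605, so a = 605
C = 605 + 0.85(4264) = 605 + 3624.4 = 4229.4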